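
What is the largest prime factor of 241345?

79

241345 = 5 · 48269
48269 = 13 · 3713
3713 = 47 · 79
79 is prime.
So 241345 = 5 · 13 · 47 · 79; the largest prime factor is 79.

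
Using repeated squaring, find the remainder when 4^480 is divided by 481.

4^1 ≡ 4 (mod 481)
4^2 ≡ 4^2 = 16 ≡ 16 (mod 481)
4^4 ≡ 16^2 = 256 ≡ 256 (mod 481)
4^8 ≡ 256^2 = 65536 ≡ 120 (mod 481)
4^16 ≡ 120^2 = 14400 ≡ 451 (mod 481)
4^32 ≡ 451^2 = 203401 ≡ 419 (mod 481)
4^64 ≡ 419^2 = 175561 ≡ 477 (mod 481)
4^128 ≡ 477^2 = 227529 ≡ 16 (mod 481)
4^256 ≡ 16^2 = 256 ≡ 256 (mod 481)
480 = 256 + 128 + 64 + 32 in binary powers of 2.
So 4^480 ≡ 256 · 16 · 477 · 419 ≡ 417 (mod 481).
Since 417 ≠ 1, base 4 is a Fermat witness: 481 is composite.

417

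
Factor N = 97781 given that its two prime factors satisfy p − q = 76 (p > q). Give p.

Since p = q + 76, we have 97781 = q(q + 76), so q² + 76q − 97781 = 0.
Discriminant: 76² + 4·97781 = 5776 + 391124 = 396900; √396900 = 630.
q = (−76 + 630)/2 = 277, and p = q + 76 = 353.
Check: 277 · 353 = 97781.

353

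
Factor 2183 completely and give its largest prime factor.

59

2183 = 37 · 59
59 is prime.
So 2183 = 37 · 59; the largest prime factor is 59.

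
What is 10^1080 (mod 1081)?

10^1 ≡ 10 (mod 1081)
10^2 ≡ 10^2 = 100 ≡ 100 (mod 1081)
10^4 ≡ 100^2 = 10000 ≡ 271 (mod 1081)
10^8 ≡ 271^2 = 73441 ≡ 1014 (mod 1081)
10^16 ≡ 1014^2 = 1028196 ≡ 165 (mod 1081)
10^32 ≡ 165^2 = 27225 ≡ 200 (mod 1081)
10^64 ≡ 200^2 = 40000 ≡ 3 (mod 1081)
10^128 ≡ 3^2 = 9 ≡ 9 (mod 1081)
10^256 ≡ 9^2 = 81 ≡ 81 (mod 1081)
10^512 ≡ 81^2 = 6561 ≡ 75 (mod 1081)
10^1024 ≡ 75^2 = 5625 ≡ 220 (mod 1081)
1080 = 1024 + 32 + 16 + 8 in binary powers of 2.
So 10^1080 ≡ 220 · 200 · 165 · 1014 ≡ 813 (mod 1081).
Since 813 ≠ 1, base 10 is a Fermat witness: 1081 is composite.

813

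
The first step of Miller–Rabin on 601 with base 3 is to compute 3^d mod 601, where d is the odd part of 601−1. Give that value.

601 − 1 = 600 = 2^3 · 75, so d = 75.
3^1 ≡ 3 (mod 601)
3^2 ≡ 3^2 = 9 ≡ 9 (mod 601)
3^4 ≡ 9^2 = 81 ≡ 81 (mod 601)
3^8 ≡ 81^2 = 6561 ≡ 551 (mod 601)
3^16 ≡ 551^2 = 303601 ≡ 96 (mod 601)
3^32 ≡ 96^2 = 9216 ≡ 201 (mod 601)
3^64 ≡ 201^2 = 40401 ≡ 134 (mod 601)
75 = 64 + 8 + 2 + 1 in binary powers of 2.
So 3^75 ≡ 134 · 551 · 9 · 3 ≡ 1 (mod 601).
Since 3^d ≡ 1 (mod 601), base 3 does not prove 601 composite.

1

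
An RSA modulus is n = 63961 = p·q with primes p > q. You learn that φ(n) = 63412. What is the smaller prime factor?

φ(n) = (p−1)(q−1) = n − (p+q) + 1, so p + q = 63961 − 63412 + 1 = 550.
p and q are the roots of t² − 550t + 63961 = 0.
Discriminant: 550² − 4·63961 = 302500 − 255844 = 46656; √46656 = 216.
q = (550 − 216)/2 = 167, p = (550 + 216)/2 = 383.
Check: 167 · 383 = 63961.

167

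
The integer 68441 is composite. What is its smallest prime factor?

68441 is odd.
Digit sum 23, not divisible by 3.
Ends in 1: not divisible by 5.
7: 68441 = 7·9777 + 2
11: 68441 = 11·6221 + 10
13: 68441 = 13·5264 + 9
17: 68441 = 17·4025 + 16
19: 68441 = 19·3602 + 3
23: 68441 = 23·2975 + 16
29: 68441 = 29·2360 + 1
31: 68441 = 31·2207 + 24
37: 68441 = 37·1849 + 28
41: 68441 = 41·1669 + 12
43: 68441 = 43·1591 + 28
47: 68441 = 47·1456 + 9
53: 68441 = 53·1291 + 18
59: 68441 = 59·1160 + 1
61: 68441 = 61·1121 + 60
67: 68441 = 67·1021 + 34
71: 68441 = 71·963 + 68
73: 68441 = 73·937 + 40
79: 68441 = 79·866 + 27
83: 68441 = 83·824 + 49
89: 68441 = 89·769

89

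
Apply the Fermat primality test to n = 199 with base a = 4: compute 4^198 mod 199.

1

4^1 ≡ 4 (mod 199)
4^2 ≡ 4^2 = 16 ≡ 16 (mod 199)
4^4 ≡ 16^2 = 256 ≡ 57 (mod 199)
4^8 ≡ 57^2 = 3249 ≡ 65 (mod 199)
4^16 ≡ 65^2 = 4225 ≡ 46 (mod 199)
4^32 ≡ 46^2 = 2116 ≡ 126 (mod 199)
4^64 ≡ 126^2 = 15876 ≡ 155 (mod 199)
4^128 ≡ 155^2 = 24025 ≡ 145 (mod 199)
198 = 128 + 64 + 4 + 2 in binary powers of 2.
So 4^198 ≡ 145 · 155 · 57 · 16 ≡ 1 (mod 199).
Since the result is 1, base 4 gives no evidence that 199 is composite.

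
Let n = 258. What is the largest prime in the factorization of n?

258 = 2 · 129
129 = 3 · 43
43 is prime.
So 258 = 2 · 3 · 43; the largest prime factor is 43.

43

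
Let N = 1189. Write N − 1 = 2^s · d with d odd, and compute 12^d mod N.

157

1189 − 1 = 1188 = 2^2 · 297, so d = 297.
12^1 ≡ 12 (mod 1189)
12^2 ≡ 12^2 = 144 ≡ 144 (mod 1189)
12^4 ≡ 144^2 = 20736 ≡ 523 (mod 1189)
12^8 ≡ 523^2 = 273529 ≡ 59 (mod 1189)
12^16 ≡ 59^2 = 3481 ≡ 1103 (mod 1189)
12^32 ≡ 1103^2 = 1216609 ≡ 262 (mod 1189)
12^64 ≡ 262^2 = 68644 ≡ 871 (mod 1189)
12^128 ≡ 871^2 = 758641 ≡ 59 (mod 1189)
12^256 ≡ 59^2 = 3481 ≡ 1103 (mod 1189)
297 = 256 + 32 + 8 + 1 in binary powers of 2.
So 12^297 ≡ 1103 · 262 · 59 · 12 ≡ 157 (mod 1189).
Squaring chain: 157 → 869; never reaches −1, so base 12 is a Miller–Rabin witness that 1189 is composite.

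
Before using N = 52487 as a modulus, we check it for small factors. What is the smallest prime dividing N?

52487 is odd.
Digit sum 26, not divisible by 3.
Ends in 7: not divisible by 5.
7: 52487 = 7·7498 + 1
11: 52487 = 11·4771 + 6
13: 52487 = 13·4037 + 6
17: 52487 = 17·3087 + 8
19: 52487 = 19·2762 + 9
23: 52487 = 23·2282 + 1
29: 52487 = 29·1809 + 26
31: 52487 = 31·1693 + 4
37: 52487 = 37·1418 + 21
41: 52487 = 41·1280 + 7
43: 52487 = 43·1220 + 27
47: 52487 = 47·1116 + 35
53: 52487 = 53·990 + 17
59: 52487 = 59·889 + 36
61: 52487 = 61·860 + 27
67: 52487 = 67·783 + 26
71: 52487 = 71·739 + 18
73: 52487 = 73·719

73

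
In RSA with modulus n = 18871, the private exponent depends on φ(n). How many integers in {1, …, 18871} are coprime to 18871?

Factor: 18871 = 113 · 167.
φ(18871) = (113−1) · (167−1) = 112 · 166 = 18592.

18592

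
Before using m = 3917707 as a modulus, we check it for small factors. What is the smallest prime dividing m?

3917707 is odd.
Digit sum 34, not divisible by 3.
Ends in 7: not divisible by 5.
7: 3917707 = 7·559672 + 3
11: 3917707 = 11·356155 + 2
13: 3917707 = 13·301362 + 1
17: 3917707 = 17·230453 + 6
19: 3917707 = 19·206195 + 2
23: 3917707 = 23·170335 + 2
29: 3917707 = 29·135093 + 10
31: 3917707 = 31·126377 + 20
37: 3917707 = 37·105883 + 36
41: 3917707 = 41·95553 + 34
43: 3917707 = 43·91109 + 20
47: 3917707 = 47·83355 + 22
53: 3917707 = 53·73919

53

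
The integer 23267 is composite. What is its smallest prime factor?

53

23267 is odd.
Digit sum 20, not divisible by 3.
Ends in 7: not divisible by 5.
7: 23267 = 7·3323 + 6
11: 23267 = 11·2115 + 2
13: 23267 = 13·1789 + 10
17: 23267 = 17·1368 + 11
19: 23267 = 19·1224 + 11
23: 23267 = 23·1011 + 14
29: 23267 = 29·802 + 9
31: 23267 = 31·750 + 17
37: 23267 = 37·628 + 31
41: 23267 = 41·567 + 20
43: 23267 = 43·541 + 4
47: 23267 = 47·495 + 2
53: 23267 = 53·439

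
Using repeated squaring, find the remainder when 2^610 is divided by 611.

101

2^1 ≡ 2 (mod 611)
2^2 ≡ 2^2 = 4 ≡ 4 (mod 611)
2^4 ≡ 4^2 = 16 ≡ 16 (mod 611)
2^8 ≡ 16^2 = 256 ≡ 256 (mod 611)
2^16 ≡ 256^2 = 65536 ≡ 159 (mod 611)
2^32 ≡ 159^2 = 25281 ≡ 230 (mod 611)
2^64 ≡ 230^2 = 52900 ≡ 354 (mod 611)
2^128 ≡ 354^2 = 125316 ≡ 61 (mod 611)
2^256 ≡ 61^2 = 3721 ≡ 55 (mod 611)
2^512 ≡ 55^2 = 3025 ≡ 581 (mod 611)
610 = 512 + 64 + 32 + 2 in binary powers of 2.
So 2^610 ≡ 581 · 354 · 230 · 4 ≡ 101 (mod 611).
Since 101 ≠ 1, base 2 is a Fermat witness: 611 is composite.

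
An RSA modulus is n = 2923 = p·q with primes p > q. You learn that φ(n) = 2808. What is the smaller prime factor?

37

φ(n) = (p−1)(q−1) = n − (p+q) + 1, so p + q = 2923 − 2808 + 1 = 116.
p and q are the roots of t² − 116t + 2923 = 0.
Discriminant: 116² − 4·2923 = 13456 − 11692 = 1764; √1764 = 42.
q = (116 − 42)/2 = 37, p = (116 + 42)/2 = 79.
Check: 37 · 79 = 2923.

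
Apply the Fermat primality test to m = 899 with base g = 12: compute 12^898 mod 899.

12^1 ≡ 12 (mod 899)
12^2 ≡ 12^2 = 144 ≡ 144 (mod 899)
12^4 ≡ 144^2 = 20736 ≡ 59 (mod 899)
12^8 ≡ 59^2 = 3481 ≡ 784 (mod 899)
12^16 ≡ 784^2 = 614656 ≡ 639 (mod 899)
12^32 ≡ 639^2 = 408321 ≡ 175 (mod 899)
12^64 ≡ 175^2 = 30625 ≡ 59 (mod 899)
12^128 ≡ 59^2 = 3481 ≡ 784 (mod 899)
12^256 ≡ 784^2 = 614656 ≡ 639 (mod 899)
12^512 ≡ 639^2 = 408321 ≡ 175 (mod 899)
898 = 512 + 256 + 128 + 2 in binary powers of 2.
So 12^898 ≡ 175 · 639 · 784 · 144 ≡ 231 (mod 899).
Since 231 ≠ 1, base 12 is a Fermat witness: 899 is composite.

231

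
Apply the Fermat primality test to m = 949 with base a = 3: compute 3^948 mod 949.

1

3^1 ≡ 3 (mod 949)
3^2 ≡ 3^2 = 9 ≡ 9 (mod 949)
3^4 ≡ 9^2 = 81 ≡ 81 (mod 949)
3^8 ≡ 81^2 = 6561 ≡ 867 (mod 949)
3^16 ≡ 867^2 = 751689 ≡ 81 (mod 949)
3^32 ≡ 81^2 = 6561 ≡ 867 (mod 949)
3^64 ≡ 867^2 = 751689 ≡ 81 (mod 949)
3^128 ≡ 81^2 = 6561 ≡ 867 (mod 949)
3^256 ≡ 867^2 = 751689 ≡ 81 (mod 949)
3^512 ≡ 81^2 = 6561 ≡ 867 (mod 949)
948 = 512 + 256 + 128 + 32 + 16 + 4 in binary powers of 2.
So 3^948 ≡ 867 · 81 · 867 · 867 · 81 · 81 ≡ 1 (mod 949).
Since the result is 1, base 3 gives no evidence that 949 is composite.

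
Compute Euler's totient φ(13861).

Factor: 13861 = 83 · 167.
φ(13861) = (83−1) · (167−1) = 82 · 166 = 13612.

13612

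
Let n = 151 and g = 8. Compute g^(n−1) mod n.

8^1 ≡ 8 (mod 151)
8^2 ≡ 8^2 = 64 ≡ 64 (mod 151)
8^4 ≡ 64^2 = 4096 ≡ 19 (mod 151)
8^8 ≡ 19^2 = 361 ≡ 59 (mod 151)
8^16 ≡ 59^2 = 3481 ≡ 8 (mod 151)
8^32 ≡ 8^2 = 64 ≡ 64 (mod 151)
8^64 ≡ 64^2 = 4096 ≡ 19 (mod 151)
8^128 ≡ 19^2 = 361 ≡ 59 (mod 151)
150 = 128 + 16 + 4 + 2 in binary powers of 2.
So 8^150 ≡ 59 · 8 · 19 · 64 ≡ 1 (mod 151).
Since the result is 1, base 8 gives no evidence that 151 is composite.

1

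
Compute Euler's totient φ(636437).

Factor: 636437 = 37 · 103 · 167.
φ(636437) = (37−1) · (103−1) · (167−1) = 36 · 102 · 166 = 609552.

609552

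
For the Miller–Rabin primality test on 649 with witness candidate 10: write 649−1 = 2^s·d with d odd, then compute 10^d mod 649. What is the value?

131

649 − 1 = 648 = 2^3 · 81, so d = 81.
10^1 ≡ 10 (mod 649)
10^2 ≡ 10^2 = 100 ≡ 100 (mod 649)
10^4 ≡ 100^2 = 10000 ≡ 265 (mod 649)
10^8 ≡ 265^2 = 70225 ≡ 133 (mod 649)
10^16 ≡ 133^2 = 17689 ≡ 166 (mod 649)
10^32 ≡ 166^2 = 27556 ≡ 298 (mod 649)
10^64 ≡ 298^2 = 88804 ≡ 540 (mod 649)
81 = 64 + 16 + 1 in binary powers of 2.
So 10^81 ≡ 540 · 166 · 10 ≡ 131 (mod 649).
Squaring chain: 131 → 287 → 595; never reaches −1, so base 10 is a Miller–Rabin witness that 649 is composite.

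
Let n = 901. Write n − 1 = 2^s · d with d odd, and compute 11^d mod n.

901 − 1 = 900 = 2^2 · 225, so d = 225.
11^1 ≡ 11 (mod 901)
11^2 ≡ 11^2 = 121 ≡ 121 (mod 901)
11^4 ≡ 121^2 = 14641 ≡ 225 (mod 901)
11^8 ≡ 225^2 = 50625 ≡ 169 (mod 901)
11^16 ≡ 169^2 = 28561 ≡ 630 (mod 901)
11^32 ≡ 630^2 = 396900 ≡ 460 (mod 901)
11^64 ≡ 460^2 = 211600 ≡ 766 (mod 901)
11^128 ≡ 766^2 = 586756 ≡ 205 (mod 901)
225 = 128 + 64 + 32 + 1 in binary powers of 2.
So 11^225 ≡ 205 · 766 · 460 · 11 ≡ 623 (mod 901).
Squaring chain: 623 → 699; never reaches −1, so base 11 is a Miller–Rabin witness that 901 is composite.

623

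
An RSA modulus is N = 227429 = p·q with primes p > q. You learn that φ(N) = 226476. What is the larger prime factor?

φ(n) = (p−1)(q−1) = n − (p+q) + 1, so p + q = 227429 − 226476 + 1 = 954.
p and q are the roots of t² − 954t + 227429 = 0.
Discriminant: 954² − 4·227429 = 910116 − 909716 = 400; √400 = 20.
q = (954 − 20)/2 = 467, p = (954 + 20)/2 = 487.
Check: 467 · 487 = 227429.

487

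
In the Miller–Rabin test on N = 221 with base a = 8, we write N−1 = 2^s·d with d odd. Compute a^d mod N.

83

221 − 1 = 220 = 2^2 · 55, so d = 55.
8^1 ≡ 8 (mod 221)
8^2 ≡ 8^2 = 64 ≡ 64 (mod 221)
8^4 ≡ 64^2 = 4096 ≡ 118 (mod 221)
8^8 ≡ 118^2 = 13924 ≡ 1 (mod 221)
8^16 ≡ 1^2 = 1 ≡ 1 (mod 221)
8^32 ≡ 1^2 = 1 ≡ 1 (mod 221)
55 = 32 + 16 + 4 + 2 + 1 in binary powers of 2.
So 8^55 ≡ 1 · 1 · 118 · 64 · 8 ≡ 83 (mod 221).
Squaring chain: 83 → 38; never reaches −1, so base 8 is a Miller–Rabin witness that 221 is composite.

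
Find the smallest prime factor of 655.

5

655 is odd.
Digit sum 16, not divisible by 3.
Ends in 5: divisible by 5.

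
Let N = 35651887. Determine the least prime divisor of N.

89

35651887 is odd.
Digit sum 43, not divisible by 3.
Ends in 7: not divisible by 5.
7: 35651887 = 7·5093126 + 5
11: 35651887 = 11·3241080 + 7
13: 35651887 = 13·2742452 + 11
17: 35651887 = 17·2097169 + 14
19: 35651887 = 19·1876415 + 2
23: 35651887 = 23·1550082 + 1
29: 35651887 = 29·1229375 + 12
31: 35651887 = 31·1150060 + 27
37: 35651887 = 37·963564 + 19
41: 35651887 = 41·869558 + 9
43: 35651887 = 43·829113 + 28
47: 35651887 = 47·758550 + 37
53: 35651887 = 53·672677 + 6
59: 35651887 = 59·604269 + 16
61: 35651887 = 61·584457 + 10
67: 35651887 = 67·532117 + 48
71: 35651887 = 71·502139 + 18
73: 35651887 = 73·488382 + 1
79: 35651887 = 79·451289 + 56
83: 35651887 = 83·429540 + 67
89: 35651887 = 89·400583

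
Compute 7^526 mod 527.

348

7^1 ≡ 7 (mod 527)
7^2 ≡ 7^2 = 49 ≡ 49 (mod 527)
7^4 ≡ 49^2 = 2401 ≡ 293 (mod 527)
7^8 ≡ 293^2 = 85849 ≡ 475 (mod 527)
7^16 ≡ 475^2 = 225625 ≡ 69 (mod 527)
7^32 ≡ 69^2 = 4761 ≡ 18 (mod 527)
7^64 ≡ 18^2 = 324 ≡ 324 (mod 527)
7^128 ≡ 324^2 = 104976 ≡ 103 (mod 527)
7^256 ≡ 103^2 = 10609 ≡ 69 (mod 527)
7^512 ≡ 69^2 = 4761 ≡ 18 (mod 527)
526 = 512 + 8 + 4 + 2 in binary powers of 2.
So 7^526 ≡ 18 · 475 · 293 · 49 ≡ 348 (mod 527).
Since 348 ≠ 1, base 7 is a Fermat witness: 527 is composite.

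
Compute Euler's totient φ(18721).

18432

Factor: 18721 = 97 · 193.
φ(18721) = (97−1) · (193−1) = 96 · 192 = 18432.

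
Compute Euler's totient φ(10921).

10692

Factor: 10921 = 67 · 163.
φ(10921) = (67−1) · (163−1) = 66 · 162 = 10692.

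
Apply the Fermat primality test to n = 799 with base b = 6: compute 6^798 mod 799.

6^1 ≡ 6 (mod 799)
6^2 ≡ 6^2 = 36 ≡ 36 (mod 799)
6^4 ≡ 36^2 = 1296 ≡ 497 (mod 799)
6^8 ≡ 497^2 = 247009 ≡ 118 (mod 799)
6^16 ≡ 118^2 = 13924 ≡ 341 (mod 799)
6^32 ≡ 341^2 = 116281 ≡ 426 (mod 799)
6^64 ≡ 426^2 = 181476 ≡ 103 (mod 799)
6^128 ≡ 103^2 = 10609 ≡ 222 (mod 799)
6^256 ≡ 222^2 = 49284 ≡ 545 (mod 799)
6^512 ≡ 545^2 = 297025 ≡ 596 (mod 799)
798 = 512 + 256 + 16 + 8 + 4 + 2 in binary powers of 2.
So 6^798 ≡ 596 · 545 · 341 · 118 · 497 · 36 ≡ 247 (mod 799).
Since 247 ≠ 1, base 6 is a Fermat witness: 799 is composite.

247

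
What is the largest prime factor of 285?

285 = 3 · 95
95 = 5 · 19
19 is prime.
So 285 = 3 · 5 · 19; the largest prime factor is 19.

19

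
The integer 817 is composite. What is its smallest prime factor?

817 is odd.
Digit sum 16, not divisible by 3.
Ends in 7: not divisible by 5.
7: 817 = 7·116 + 5
11: 817 = 11·74 + 3
13: 817 = 13·62 + 11
17: 817 = 17·48 + 1
19: 817 = 19·43

19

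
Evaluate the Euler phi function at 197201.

Factor: 197201 = 19 · 97 · 107.
φ(197201) = (19−1) · (97−1) · (107−1) = 18 · 96 · 106 = 183168.

183168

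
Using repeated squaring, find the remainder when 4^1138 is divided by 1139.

33

4^1 ≡ 4 (mod 1139)
4^2 ≡ 4^2 = 16 ≡ 16 (mod 1139)
4^4 ≡ 16^2 = 256 ≡ 256 (mod 1139)
4^8 ≡ 256^2 = 65536 ≡ 613 (mod 1139)
4^16 ≡ 613^2 = 375769 ≡ 1038 (mod 1139)
4^32 ≡ 1038^2 = 1077444 ≡ 1089 (mod 1139)
4^64 ≡ 1089^2 = 1185921 ≡ 222 (mod 1139)
4^128 ≡ 222^2 = 49284 ≡ 307 (mod 1139)
4^256 ≡ 307^2 = 94249 ≡ 851 (mod 1139)
4^512 ≡ 851^2 = 724201 ≡ 936 (mod 1139)
4^1024 ≡ 936^2 = 876096 ≡ 205 (mod 1139)
1138 = 1024 + 64 + 32 + 16 + 2 in binary powers of 2.
So 4^1138 ≡ 205 · 222 · 1089 · 1038 · 16 ≡ 33 (mod 1139).
Since 33 ≠ 1, base 4 is a Fermat witness: 1139 is composite.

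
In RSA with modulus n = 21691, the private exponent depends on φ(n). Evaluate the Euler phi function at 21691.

21384

Factor: 21691 = 109 · 199.
φ(21691) = (109−1) · (199−1) = 108 · 198 = 21384.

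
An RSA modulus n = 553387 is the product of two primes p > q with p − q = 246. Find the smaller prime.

Since p = q + 246, we have 553387 = q(q + 246), so q² + 246q − 553387 = 0.
Discriminant: 246² + 4·553387 = 60516 + 2213548 = 2274064; √2274064 = 1508.
q = (−246 + 1508)/2 = 631, and p = q + 246 = 877.
Check: 631 · 877 = 553387.

631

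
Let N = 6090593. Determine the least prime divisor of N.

6090593 is odd.
Digit sum 32, not divisible by 3.
Ends in 3: not divisible by 5.
7: 6090593 = 7·870084 + 5
11: 6090593 = 11·553690 + 3
13: 6090593 = 13·468507 + 2
17: 6090593 = 17·358270 + 3
19: 6090593 = 19·320557 + 10
23: 6090593 = 23·264808 + 9
29: 6090593 = 29·210020 + 13
31: 6090593 = 31·196470 + 23
37: 6090593 = 37·164610 + 23
41: 6090593 = 41·148551 + 2
43: 6090593 = 43·141641 + 30
47: 6090593 = 47·129587 + 4
53: 6090593 = 53·114916 + 45
59: 6090593 = 59·103230 + 23
61: 6090593 = 61·99845 + 48
67: 6090593 = 67·90904 + 25
71: 6090593 = 71·85783

71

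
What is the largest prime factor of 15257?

15257 = 11 · 1387
1387 = 19 · 73
73 is prime.
So 15257 = 11 · 19 · 73; the largest prime factor is 73.

73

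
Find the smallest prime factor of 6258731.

6258731 is odd.
Digit sum 32, not divisible by 3.
Ends in 1: not divisible by 5.
7: 6258731 = 7·894104 + 3
11: 6258731 = 11·568975 + 6
13: 6258731 = 13·481440 + 11
17: 6258731 = 17·368160 + 11
19: 6258731 = 19·329406 + 17
23: 6258731 = 23·272118 + 17
29: 6258731 = 29·215818 + 9
31: 6258731 = 31·201894 + 17
37: 6258731 = 37·169154 + 33
41: 6258731 = 41·152651 + 40
43: 6258731 = 43·145551 + 38
47: 6258731 = 47·133164 + 23
53: 6258731 = 53·118089 + 14
59: 6258731 = 59·106080 + 11
61: 6258731 = 61·102602 + 9
67: 6258731 = 67·93413 + 60
71: 6258731 = 71·88151 + 10
73: 6258731 = 73·85736 + 3
79: 6258731 = 79·79224 + 35
83: 6258731 = 83·75406 + 33
89: 6258731 = 89·70322 + 73
97: 6258731 = 97·64523

97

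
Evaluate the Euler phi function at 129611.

Factor: 129611 = 31 · 37 · 113.
φ(129611) = (31−1) · (37−1) · (113−1) = 30 · 36 · 112 = 120960.

120960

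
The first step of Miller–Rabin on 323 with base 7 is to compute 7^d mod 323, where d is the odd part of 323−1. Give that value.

296

323 − 1 = 322 = 2^1 · 161, so d = 161.
7^1 ≡ 7 (mod 323)
7^2 ≡ 7^2 = 49 ≡ 49 (mod 323)
7^4 ≡ 49^2 = 2401 ≡ 140 (mod 323)
7^8 ≡ 140^2 = 19600 ≡ 220 (mod 323)
7^16 ≡ 220^2 = 48400 ≡ 273 (mod 323)
7^32 ≡ 273^2 = 74529 ≡ 239 (mod 323)
7^64 ≡ 239^2 = 57121 ≡ 273 (mod 323)
7^128 ≡ 273^2 = 74529 ≡ 239 (mod 323)
161 = 128 + 32 + 1 in binary powers of 2.
So 7^161 ≡ 239 · 239 · 7 ≡ 296 (mod 323).
Squaring chain: 296; never reaches −1, so base 7 is a Miller–Rabin witness that 323 is composite.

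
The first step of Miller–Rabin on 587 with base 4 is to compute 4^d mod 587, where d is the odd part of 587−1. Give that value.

587 − 1 = 586 = 2^1 · 293, so d = 293.
4^1 ≡ 4 (mod 587)
4^2 ≡ 4^2 = 16 ≡ 16 (mod 587)
4^4 ≡ 16^2 = 256 ≡ 256 (mod 587)
4^8 ≡ 256^2 = 65536 ≡ 379 (mod 587)
4^16 ≡ 379^2 = 143641 ≡ 413 (mod 587)
4^32 ≡ 413^2 = 170569 ≡ 339 (mod 587)
4^64 ≡ 339^2 = 114921 ≡ 456 (mod 587)
4^128 ≡ 456^2 = 207936 ≡ 138 (mod 587)
4^256 ≡ 138^2 = 19044 ≡ 260 (mod 587)
293 = 256 + 32 + 4 + 1 in binary powers of 2.
So 4^293 ≡ 260 · 339 · 256 · 4 ≡ 1 (mod 587).
Since 4^d ≡ 1 (mod 587), base 4 does not prove 587 composite.

1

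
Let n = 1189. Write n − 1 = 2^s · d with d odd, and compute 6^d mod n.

1189 − 1 = 1188 = 2^2 · 297, so d = 297.
6^1 ≡ 6 (mod 1189)
6^2 ≡ 6^2 = 36 ≡ 36 (mod 1189)
6^4 ≡ 36^2 = 1296 ≡ 107 (mod 1189)
6^8 ≡ 107^2 = 11449 ≡ 748 (mod 1189)
6^16 ≡ 748^2 = 559504 ≡ 674 (mod 1189)
6^32 ≡ 674^2 = 454276 ≡ 78 (mod 1189)
6^64 ≡ 78^2 = 6084 ≡ 139 (mod 1189)
6^128 ≡ 139^2 = 19321 ≡ 297 (mod 1189)
6^256 ≡ 297^2 = 88209 ≡ 223 (mod 1189)
297 = 256 + 32 + 8 + 1 in binary powers of 2.
So 6^297 ≡ 223 · 78 · 748 · 6 ≡ 477 (mod 1189).
Squaring chain: 477 → 430; never reaches −1, so base 6 is a Miller–Rabin witness that 1189 is composite.

477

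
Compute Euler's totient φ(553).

468

Factor: 553 = 7 · 79.
φ(553) = (7−1) · (79−1) = 6 · 78 = 468.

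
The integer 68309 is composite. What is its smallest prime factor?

83

68309 is odd.
Digit sum 26, not divisible by 3.
Ends in 9: not divisible by 5.
7: 68309 = 7·9758 + 3
11: 68309 = 11·6209 + 10
13: 68309 = 13·5254 + 7
17: 68309 = 17·4018 + 3
19: 68309 = 19·3595 + 4
23: 68309 = 23·2969 + 22
29: 68309 = 29·2355 + 14
31: 68309 = 31·2203 + 16
37: 68309 = 37·1846 + 7
41: 68309 = 41·1666 + 3
43: 68309 = 43·1588 + 25
47: 68309 = 47·1453 + 18
53: 68309 = 53·1288 + 45
59: 68309 = 59·1157 + 46
61: 68309 = 61·1119 + 50
67: 68309 = 67·1019 + 36
71: 68309 = 71·962 + 7
73: 68309 = 73·935 + 54
79: 68309 = 79·864 + 53
83: 68309 = 83·823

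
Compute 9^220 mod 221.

152

9^1 ≡ 9 (mod 221)
9^2 ≡ 9^2 = 81 ≡ 81 (mod 221)
9^4 ≡ 81^2 = 6561 ≡ 152 (mod 221)
9^8 ≡ 152^2 = 23104 ≡ 120 (mod 221)
9^16 ≡ 120^2 = 14400 ≡ 35 (mod 221)
9^32 ≡ 35^2 = 1225 ≡ 120 (mod 221)
9^64 ≡ 120^2 = 14400 ≡ 35 (mod 221)
9^128 ≡ 35^2 = 1225 ≡ 120 (mod 221)
220 = 128 + 64 + 16 + 8 + 4 in binary powers of 2.
So 9^220 ≡ 120 · 35 · 35 · 120 · 152 ≡ 152 (mod 221).
Since 152 ≠ 1, base 9 is a Fermat witness: 221 is composite.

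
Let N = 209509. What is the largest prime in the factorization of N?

67

209509 = 53 · 3953
3953 = 59 · 67
67 is prime.
So 209509 = 53 · 59 · 67; the largest prime factor is 67.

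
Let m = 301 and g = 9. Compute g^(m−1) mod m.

9^1 ≡ 9 (mod 301)
9^2 ≡ 9^2 = 81 ≡ 81 (mod 301)
9^4 ≡ 81^2 = 6561 ≡ 240 (mod 301)
9^8 ≡ 240^2 = 57600 ≡ 109 (mod 301)
9^16 ≡ 109^2 = 11881 ≡ 142 (mod 301)
9^32 ≡ 142^2 = 20164 ≡ 298 (mod 301)
9^64 ≡ 298^2 = 88804 ≡ 9 (mod 301)
9^128 ≡ 9^2 = 81 ≡ 81 (mod 301)
9^256 ≡ 81^2 = 6561 ≡ 240 (mod 301)
300 = 256 + 32 + 8 + 4 in binary powers of 2.
So 9^300 ≡ 240 · 298 · 109 · 240 ≡ 176 (mod 301).
Since 176 ≠ 1, base 9 is a Fermat witness: 301 is composite.

176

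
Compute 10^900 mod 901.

735

10^1 ≡ 10 (mod 901)
10^2 ≡ 10^2 = 100 ≡ 100 (mod 901)
10^4 ≡ 100^2 = 10000 ≡ 89 (mod 901)
10^8 ≡ 89^2 = 7921 ≡ 713 (mod 901)
10^16 ≡ 713^2 = 508369 ≡ 205 (mod 901)
10^32 ≡ 205^2 = 42025 ≡ 579 (mod 901)
10^64 ≡ 579^2 = 335241 ≡ 69 (mod 901)
10^128 ≡ 69^2 = 4761 ≡ 256 (mod 901)
10^256 ≡ 256^2 = 65536 ≡ 664 (mod 901)
10^512 ≡ 664^2 = 440896 ≡ 307 (mod 901)
900 = 512 + 256 + 128 + 4 in binary powers of 2.
So 10^900 ≡ 307 · 664 · 256 · 89 ≡ 735 (mod 901).
Since 735 ≠ 1, base 10 is a Fermat witness: 901 is composite.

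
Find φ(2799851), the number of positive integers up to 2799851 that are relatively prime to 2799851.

Factor: 2799851 = 89 · 163 · 193.
φ(2799851) = (89−1) · (163−1) · (193−1) = 88 · 162 · 192 = 2737152.

2737152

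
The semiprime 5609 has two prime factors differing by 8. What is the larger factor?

Since p = q + 8, we have 5609 = q(q + 8), so q² + 8q − 5609 = 0.
Discriminant: 8² + 4·5609 = 64 + 22436 = 22500; √22500 = 150.
q = (−8 + 150)/2 = 71, and p = q + 8 = 79.
Check: 71 · 79 = 5609.

79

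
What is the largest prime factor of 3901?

3901 = 47 · 83
83 is prime.
So 3901 = 47 · 83; the largest prime factor is 83.

83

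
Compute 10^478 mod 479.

10^1 ≡ 10 (mod 479)
10^2 ≡ 10^2 = 100 ≡ 100 (mod 479)
10^4 ≡ 100^2 = 10000 ≡ 420 (mod 479)
10^8 ≡ 420^2 = 176400 ≡ 128 (mod 479)
10^16 ≡ 128^2 = 16384 ≡ 98 (mod 479)
10^32 ≡ 98^2 = 9604 ≡ 24 (mod 479)
10^64 ≡ 24^2 = 576 ≡ 97 (mod 479)
10^128 ≡ 97^2 = 9409 ≡ 308 (mod 479)
10^256 ≡ 308^2 = 94864 ≡ 22 (mod 479)
478 = 256 + 128 + 64 + 16 + 8 + 4 + 2 in binary powers of 2.
So 10^478 ≡ 22 · 308 · 97 · 98 · 128 · 420 · 100 ≡ 1 (mod 479).
Since the result is 1, base 10 gives no evidence that 479 is composite.

1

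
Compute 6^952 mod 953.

1

6^1 ≡ 6 (mod 953)
6^2 ≡ 6^2 = 36 ≡ 36 (mod 953)
6^4 ≡ 36^2 = 1296 ≡ 343 (mod 953)
6^8 ≡ 343^2 = 117649 ≡ 430 (mod 953)
6^16 ≡ 430^2 = 184900 ≡ 18 (mod 953)
6^32 ≡ 18^2 = 324 ≡ 324 (mod 953)
6^64 ≡ 324^2 = 104976 ≡ 146 (mod 953)
6^128 ≡ 146^2 = 21316 ≡ 350 (mod 953)
6^256 ≡ 350^2 = 122500 ≡ 516 (mod 953)
6^512 ≡ 516^2 = 266256 ≡ 369 (mod 953)
952 = 512 + 256 + 128 + 32 + 16 + 8 in binary powers of 2.
So 6^952 ≡ 369 · 516 · 350 · 324 · 18 · 430 ≡ 1 (mod 953).
Since the result is 1, base 6 gives no evidence that 953 is composite.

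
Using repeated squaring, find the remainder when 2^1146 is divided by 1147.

529

2^1 ≡ 2 (mod 1147)
2^2 ≡ 2^2 = 4 ≡ 4 (mod 1147)
2^4 ≡ 4^2 = 16 ≡ 16 (mod 1147)
2^8 ≡ 16^2 = 256 ≡ 256 (mod 1147)
2^16 ≡ 256^2 = 65536 ≡ 157 (mod 1147)
2^32 ≡ 157^2 = 24649 ≡ 562 (mod 1147)
2^64 ≡ 562^2 = 315844 ≡ 419 (mod 1147)
2^128 ≡ 419^2 = 175561 ≡ 70 (mod 1147)
2^256 ≡ 70^2 = 4900 ≡ 312 (mod 1147)
2^512 ≡ 312^2 = 97344 ≡ 996 (mod 1147)
2^1024 ≡ 996^2 = 992016 ≡ 1008 (mod 1147)
1146 = 1024 + 64 + 32 + 16 + 8 + 2 in binary powers of 2.
So 2^1146 ≡ 1008 · 419 · 562 · 157 · 256 · 4 ≡ 529 (mod 1147).
Since 529 ≠ 1, base 2 is a Fermat witness: 1147 is composite.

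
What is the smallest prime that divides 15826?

2

15826 is even: 2 divides it.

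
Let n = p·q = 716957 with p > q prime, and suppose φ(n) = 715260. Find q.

φ(n) = (p−1)(q−1) = n − (p+q) + 1, so p + q = 716957 − 715260 + 1 = 1698.
p and q are the roots of t² − 1698t + 716957 = 0.
Discriminant: 1698² − 4·716957 = 2883204 − 2867828 = 15376; √15376 = 124.
q = (1698 − 124)/2 = 787, p = (1698 + 124)/2 = 911.
Check: 787 · 911 = 716957.

787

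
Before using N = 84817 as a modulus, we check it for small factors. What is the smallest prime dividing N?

89

84817 is odd.
Digit sum 28, not divisible by 3.
Ends in 7: not divisible by 5.
7: 84817 = 7·12116 + 5
11: 84817 = 11·7710 + 7
13: 84817 = 13·6524 + 5
17: 84817 = 17·4989 + 4
19: 84817 = 19·4464 + 1
23: 84817 = 23·3687 + 16
29: 84817 = 29·2924 + 21
31: 84817 = 31·2736 + 1
37: 84817 = 37·2292 + 13
41: 84817 = 41·2068 + 29
43: 84817 = 43·1972 + 21
47: 84817 = 47·1804 + 29
53: 84817 = 53·1600 + 17
59: 84817 = 59·1437 + 34
61: 84817 = 61·1390 + 27
67: 84817 = 67·1265 + 62
71: 84817 = 71·1194 + 43
73: 84817 = 73·1161 + 64
79: 84817 = 79·1073 + 50
83: 84817 = 83·1021 + 74
89: 84817 = 89·953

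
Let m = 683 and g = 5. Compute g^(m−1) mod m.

5^1 ≡ 5 (mod 683)
5^2 ≡ 5^2 = 25 ≡ 25 (mod 683)
5^4 ≡ 25^2 = 625 ≡ 625 (mod 683)
5^8 ≡ 625^2 = 390625 ≡ 632 (mod 683)
5^16 ≡ 632^2 = 399424 ≡ 552 (mod 683)
5^32 ≡ 552^2 = 304704 ≡ 86 (mod 683)
5^64 ≡ 86^2 = 7396 ≡ 566 (mod 683)
5^128 ≡ 566^2 = 320356 ≡ 29 (mod 683)
5^256 ≡ 29^2 = 841 ≡ 158 (mod 683)
5^512 ≡ 158^2 = 24964 ≡ 376 (mod 683)
682 = 512 + 128 + 32 + 8 + 2 in binary powers of 2.
So 5^682 ≡ 376 · 29 · 86 · 632 · 25 ≡ 1 (mod 683).
Since the result is 1, base 5 gives no evidence that 683 is composite.

1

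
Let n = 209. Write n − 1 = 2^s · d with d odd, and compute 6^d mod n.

194

209 − 1 = 208 = 2^4 · 13, so d = 13.
6^1 ≡ 6 (mod 209)
6^2 ≡ 6^2 = 36 ≡ 36 (mod 209)
6^4 ≡ 36^2 = 1296 ≡ 42 (mod 209)
6^8 ≡ 42^2 = 1764 ≡ 92 (mod 209)
13 = 8 + 4 + 1 in binary powers of 2.
So 6^13 ≡ 92 · 42 · 6 ≡ 194 (mod 209).
Squaring chain: 194 → 16 → 47 → 119; never reaches −1, so base 6 is a Miller–Rabin witness that 209 is composite.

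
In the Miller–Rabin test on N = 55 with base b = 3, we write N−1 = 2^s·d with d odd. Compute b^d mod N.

55 − 1 = 54 = 2^1 · 27, so d = 27.
3^1 ≡ 3 (mod 55)
3^2 ≡ 3^2 = 9 ≡ 9 (mod 55)
3^4 ≡ 9^2 = 81 ≡ 26 (mod 55)
3^8 ≡ 26^2 = 676 ≡ 16 (mod 55)
3^16 ≡ 16^2 = 256 ≡ 36 (mod 55)
27 = 16 + 8 + 2 + 1 in binary powers of 2.
So 3^27 ≡ 36 · 16 · 9 · 3 ≡ 42 (mod 55).
Squaring chain: 42; never reaches −1, so base 3 is a Miller–Rabin witness that 55 is composite.

42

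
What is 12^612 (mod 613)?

1

12^1 ≡ 12 (mod 613)
12^2 ≡ 12^2 = 144 ≡ 144 (mod 613)
12^4 ≡ 144^2 = 20736 ≡ 507 (mod 613)
12^8 ≡ 507^2 = 257049 ≡ 202 (mod 613)
12^16 ≡ 202^2 = 40804 ≡ 346 (mod 613)
12^32 ≡ 346^2 = 119716 ≡ 181 (mod 613)
12^64 ≡ 181^2 = 32761 ≡ 272 (mod 613)
12^128 ≡ 272^2 = 73984 ≡ 424 (mod 613)
12^256 ≡ 424^2 = 179776 ≡ 167 (mod 613)
12^512 ≡ 167^2 = 27889 ≡ 304 (mod 613)
612 = 512 + 64 + 32 + 4 in binary powers of 2.
So 12^612 ≡ 304 · 272 · 181 · 507 ≡ 1 (mod 613).
Since the result is 1, base 12 gives no evidence that 613 is composite.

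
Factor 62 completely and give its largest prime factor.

31

62 = 2 · 31
31 is prime.
So 62 = 2 · 31; the largest prime factor is 31.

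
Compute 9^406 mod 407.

9^1 ≡ 9 (mod 407)
9^2 ≡ 9^2 = 81 ≡ 81 (mod 407)
9^4 ≡ 81^2 = 6561 ≡ 49 (mod 407)
9^8 ≡ 49^2 = 2401 ≡ 366 (mod 407)
9^16 ≡ 366^2 = 133956 ≡ 53 (mod 407)
9^32 ≡ 53^2 = 2809 ≡ 367 (mod 407)
9^64 ≡ 367^2 = 134689 ≡ 379 (mod 407)
9^128 ≡ 379^2 = 143641 ≡ 377 (mod 407)
9^256 ≡ 377^2 = 142129 ≡ 86 (mod 407)
406 = 256 + 128 + 16 + 4 + 2 in binary powers of 2.
So 9^406 ≡ 86 · 377 · 53 · 49 · 81 ≡ 9 (mod 407).
Since 9 ≠ 1, base 9 is a Fermat witness: 407 is composite.

9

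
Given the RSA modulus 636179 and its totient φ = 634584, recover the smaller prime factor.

φ(n) = (p−1)(q−1) = n − (p+q) + 1, so p + q = 636179 − 634584 + 1 = 1596.
p and q are the roots of t² − 1596t + 636179 = 0.
Discriminant: 1596² − 4·636179 = 2547216 − 2544716 = 2500; √2500 = 50.
q = (1596 − 50)/2 = 773, p = (1596 + 50)/2 = 823.
Check: 773 · 823 = 636179.

773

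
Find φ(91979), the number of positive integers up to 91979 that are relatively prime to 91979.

Factor: 91979 = 19 · 47 · 103.
φ(91979) = (19−1) · (47−1) · (103−1) = 18 · 46 · 102 = 84456.

84456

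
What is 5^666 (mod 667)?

5^1 ≡ 5 (mod 667)
5^2 ≡ 5^2 = 25 ≡ 25 (mod 667)
5^4 ≡ 25^2 = 625 ≡ 625 (mod 667)
5^8 ≡ 625^2 = 390625 ≡ 430 (mod 667)
5^16 ≡ 430^2 = 184900 ≡ 141 (mod 667)
5^32 ≡ 141^2 = 19881 ≡ 538 (mod 667)
5^64 ≡ 538^2 = 289444 ≡ 633 (mod 667)
5^128 ≡ 633^2 = 400689 ≡ 489 (mod 667)
5^256 ≡ 489^2 = 239121 ≡ 335 (mod 667)
5^512 ≡ 335^2 = 112225 ≡ 169 (mod 667)
666 = 512 + 128 + 16 + 8 + 2 in binary powers of 2.
So 5^666 ≡ 169 · 489 · 141 · 430 · 25 ≡ 169 (mod 667).
Since 169 ≠ 1, base 5 is a Fermat witness: 667 is composite.

169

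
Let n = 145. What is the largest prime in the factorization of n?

145 = 5 · 29
29 is prime.
So 145 = 5 · 29; the largest prime factor is 29.

29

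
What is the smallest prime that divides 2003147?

97

2003147 is odd.
Digit sum 17, not divisible by 3.
Ends in 7: not divisible by 5.
7: 2003147 = 7·286163 + 6
11: 2003147 = 11·182104 + 3
13: 2003147 = 13·154088 + 3
17: 2003147 = 17·117832 + 3
19: 2003147 = 19·105428 + 15
23: 2003147 = 23·87093 + 8
29: 2003147 = 29·69074 + 1
31: 2003147 = 31·64617 + 20
37: 2003147 = 37·54139 + 4
41: 2003147 = 41·48857 + 10
43: 2003147 = 43·46584 + 35
47: 2003147 = 47·42620 + 7
53: 2003147 = 53·37795 + 12
59: 2003147 = 59·33951 + 38
61: 2003147 = 61·32838 + 29
67: 2003147 = 67·29897 + 48
71: 2003147 = 71·28213 + 24
73: 2003147 = 73·27440 + 27
79: 2003147 = 79·25356 + 23
83: 2003147 = 83·24134 + 25
89: 2003147 = 89·22507 + 24
97: 2003147 = 97·20651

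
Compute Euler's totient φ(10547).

10296

Factor: 10547 = 53 · 199.
φ(10547) = (53−1) · (199−1) = 52 · 198 = 10296.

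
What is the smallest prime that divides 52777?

52777 is odd.
Digit sum 28, not divisible by 3.
Ends in 7: not divisible by 5.
7: 52777 = 7·7539 + 4
11: 52777 = 11·4797 + 10
13: 52777 = 13·4059 + 10
17: 52777 = 17·3104 + 9
19: 52777 = 19·2777 + 14
23: 52777 = 23·2294 + 15
29: 52777 = 29·1819 + 26
31: 52777 = 31·1702 + 15
37: 52777 = 37·1426 + 15
41: 52777 = 41·1287 + 10
43: 52777 = 43·1227 + 16
47: 52777 = 47·1122 + 43
53: 52777 = 53·995 + 42
59: 52777 = 59·894 + 31
61: 52777 = 61·865 + 12
67: 52777 = 67·787 + 48
71: 52777 = 71·743 + 24
73: 52777 = 73·722 + 71
79: 52777 = 79·668 + 5
83: 52777 = 83·635 + 72
89: 52777 = 89·593

89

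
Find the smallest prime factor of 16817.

16817 is odd.
Digit sum 23, not divisible by 3.
Ends in 7: not divisible by 5.
7: 16817 = 7·2402 + 3
11: 16817 = 11·1528 + 9
13: 16817 = 13·1293 + 8
17: 16817 = 17·989 + 4
19: 16817 = 19·885 + 2
23: 16817 = 23·731 + 4
29: 16817 = 29·579 + 26
31: 16817 = 31·542 + 15
37: 16817 = 37·454 + 19
41: 16817 = 41·410 + 7
43: 16817 = 43·391 + 4
47: 16817 = 47·357 + 38
53: 16817 = 53·317 + 16
59: 16817 = 59·285 + 2
61: 16817 = 61·275 + 42
67: 16817 = 67·251

67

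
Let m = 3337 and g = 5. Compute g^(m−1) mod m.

5^1 ≡ 5 (mod 3337)
5^2 ≡ 5^2 = 25 ≡ 25 (mod 3337)
5^4 ≡ 25^2 = 625 ≡ 625 (mod 3337)
5^8 ≡ 625^2 = 390625 ≡ 196 (mod 3337)
5^16 ≡ 196^2 = 38416 ≡ 1709 (mod 3337)
5^32 ≡ 1709^2 = 2920681 ≡ 806 (mod 3337)
5^64 ≡ 806^2 = 649636 ≡ 2258 (mod 3337)
5^128 ≡ 2258^2 = 5098564 ≡ 2965 (mod 3337)
5^256 ≡ 2965^2 = 8791225 ≡ 1567 (mod 3337)
5^512 ≡ 1567^2 = 2455489 ≡ 2794 (mod 3337)
5^1024 ≡ 2794^2 = 7806436 ≡ 1193 (mod 3337)
5^2048 ≡ 1193^2 = 1423249 ≡ 1687 (mod 3337)
3336 = 2048 + 1024 + 256 + 8 in binary powers of 2.
So 5^3336 ≡ 1687 · 1193 · 1567 · 196 ≡ 1922 (mod 3337).
Since 1922 ≠ 1, base 5 is a Fermat witness: 3337 is composite.

1922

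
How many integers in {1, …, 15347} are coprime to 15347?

Factor: 15347 = 103 · 149.
φ(15347) = (103−1) · (149−1) = 102 · 148 = 15096.

15096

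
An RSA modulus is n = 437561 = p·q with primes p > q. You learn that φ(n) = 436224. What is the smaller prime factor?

φ(n) = (p−1)(q−1) = n − (p+q) + 1, so p + q = 437561 − 436224 + 1 = 1338.
p and q are the roots of t² − 1338t + 437561 = 0.
Discriminant: 1338² − 4·437561 = 1790244 − 1750244 = 40000; √40000 = 200.
q = (1338 − 200)/2 = 569, p = (1338 + 200)/2 = 769.
Check: 569 · 769 = 437561.

569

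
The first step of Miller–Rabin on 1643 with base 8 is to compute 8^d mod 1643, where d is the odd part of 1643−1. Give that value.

1643 − 1 = 1642 = 2^1 · 821, so d = 821.
8^1 ≡ 8 (mod 1643)
8^2 ≡ 8^2 = 64 ≡ 64 (mod 1643)
8^4 ≡ 64^2 = 4096 ≡ 810 (mod 1643)
8^8 ≡ 810^2 = 656100 ≡ 543 (mod 1643)
8^16 ≡ 543^2 = 294849 ≡ 752 (mod 1643)
8^32 ≡ 752^2 = 565504 ≡ 312 (mod 1643)
8^64 ≡ 312^2 = 97344 ≡ 407 (mod 1643)
8^128 ≡ 407^2 = 165649 ≡ 1349 (mod 1643)
8^256 ≡ 1349^2 = 1819801 ≡ 1000 (mod 1643)
8^512 ≡ 1000^2 = 1000000 ≡ 1056 (mod 1643)
821 = 512 + 256 + 32 + 16 + 4 + 1 in binary powers of 2.
So 8^821 ≡ 1056 · 1000 · 312 · 752 · 810 · 8 ≡ 1496 (mod 1643).
Squaring chain: 1496; never reaches −1, so base 8 is a Miller–Rabin witness that 1643 is composite.

1496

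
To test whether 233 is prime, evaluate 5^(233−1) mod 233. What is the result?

5^1 ≡ 5 (mod 233)
5^2 ≡ 5^2 = 25 ≡ 25 (mod 233)
5^4 ≡ 25^2 = 625 ≡ 159 (mod 233)
5^8 ≡ 159^2 = 25281 ≡ 117 (mod 233)
5^16 ≡ 117^2 = 13689 ≡ 175 (mod 233)
5^32 ≡ 175^2 = 30625 ≡ 102 (mod 233)
5^64 ≡ 102^2 = 10404 ≡ 152 (mod 233)
5^128 ≡ 152^2 = 23104 ≡ 37 (mod 233)
232 = 128 + 64 + 32 + 8 in binary powers of 2.
So 5^232 ≡ 37 · 152 · 102 · 117 ≡ 1 (mod 233).
Since the result is 1, base 5 gives no evidence that 233 is composite.

1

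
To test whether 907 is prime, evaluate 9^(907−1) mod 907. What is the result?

1

9^1 ≡ 9 (mod 907)
9^2 ≡ 9^2 = 81 ≡ 81 (mod 907)
9^4 ≡ 81^2 = 6561 ≡ 212 (mod 907)
9^8 ≡ 212^2 = 44944 ≡ 501 (mod 907)
9^16 ≡ 501^2 = 251001 ≡ 669 (mod 907)
9^32 ≡ 669^2 = 447561 ≡ 410 (mod 907)
9^64 ≡ 410^2 = 168100 ≡ 305 (mod 907)
9^128 ≡ 305^2 = 93025 ≡ 511 (mod 907)
9^256 ≡ 511^2 = 261121 ≡ 812 (mod 907)
9^512 ≡ 812^2 = 659344 ≡ 862 (mod 907)
906 = 512 + 256 + 128 + 8 + 2 in binary powers of 2.
So 9^906 ≡ 862 · 812 · 511 · 501 · 81 ≡ 1 (mod 907).
Since the result is 1, base 9 gives no evidence that 907 is composite.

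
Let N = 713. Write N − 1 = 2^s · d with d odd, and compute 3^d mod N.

486

713 − 1 = 712 = 2^3 · 89, so d = 89.
3^1 ≡ 3 (mod 713)
3^2 ≡ 3^2 = 9 ≡ 9 (mod 713)
3^4 ≡ 9^2 = 81 ≡ 81 (mod 713)
3^8 ≡ 81^2 = 6561 ≡ 144 (mod 713)
3^16 ≡ 144^2 = 20736 ≡ 59 (mod 713)
3^32 ≡ 59^2 = 3481 ≡ 629 (mod 713)
3^64 ≡ 629^2 = 395641 ≡ 639 (mod 713)
89 = 64 + 16 + 8 + 1 in binary powers of 2.
So 3^89 ≡ 639 · 59 · 144 · 3 ≡ 486 (mod 713).
Squaring chain: 486 → 193 → 173; never reaches −1, so base 3 is a Miller–Rabin witness that 713 is composite.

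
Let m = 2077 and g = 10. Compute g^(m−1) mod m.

777

10^1 ≡ 10 (mod 2077)
10^2 ≡ 10^2 = 100 ≡ 100 (mod 2077)
10^4 ≡ 100^2 = 10000 ≡ 1692 (mod 2077)
10^8 ≡ 1692^2 = 2862864 ≡ 758 (mod 2077)
10^16 ≡ 758^2 = 574564 ≡ 1312 (mod 2077)
10^32 ≡ 1312^2 = 1721344 ≡ 1588 (mod 2077)
10^64 ≡ 1588^2 = 2521744 ≡ 266 (mod 2077)
10^128 ≡ 266^2 = 70756 ≡ 138 (mod 2077)
10^256 ≡ 138^2 = 19044 ≡ 351 (mod 2077)
10^512 ≡ 351^2 = 123201 ≡ 658 (mod 2077)
10^1024 ≡ 658^2 = 432964 ≡ 948 (mod 2077)
10^2048 ≡ 948^2 = 898704 ≡ 1440 (mod 2077)
2076 = 2048 + 16 + 8 + 4 in binary powers of 2.
So 10^2076 ≡ 1440 · 1312 · 758 · 1692 ≡ 777 (mod 2077).
Since 777 ≠ 1, base 10 is a Fermat witness: 2077 is composite.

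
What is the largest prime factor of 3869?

3869 = 53 · 73
73 is prime.
So 3869 = 53 · 73; the largest prime factor is 73.

73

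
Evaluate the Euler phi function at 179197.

Factor: 179197 = 17 · 83 · 127.
φ(179197) = (17−1) · (83−1) · (127−1) = 16 · 82 · 126 = 165312.

165312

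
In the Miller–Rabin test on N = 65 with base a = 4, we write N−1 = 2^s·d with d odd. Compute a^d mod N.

65 − 1 = 64 = 2^6 · 1, so d = 1.
4^1 ≡ 4 (mod 65)
1 = 1 in binary powers of 2.
So 4^1 ≡ 4 ≡ 4 (mod 65).
Squaring chain: 4 → 16 → 61 → 16 → 61 → 16; never reaches −1, so base 4 is a Miller–Rabin witness that 65 is composite.

4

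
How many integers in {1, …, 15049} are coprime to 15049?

14800

Factor: 15049 = 101 · 149.
φ(15049) = (101−1) · (149−1) = 100 · 148 = 14800.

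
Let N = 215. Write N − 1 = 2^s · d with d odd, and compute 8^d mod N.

215 − 1 = 214 = 2^1 · 107, so d = 107.
8^1 ≡ 8 (mod 215)
8^2 ≡ 8^2 = 64 ≡ 64 (mod 215)
8^4 ≡ 64^2 = 4096 ≡ 11 (mod 215)
8^8 ≡ 11^2 = 121 ≡ 121 (mod 215)
8^16 ≡ 121^2 = 14641 ≡ 21 (mod 215)
8^32 ≡ 21^2 = 441 ≡ 11 (mod 215)
8^64 ≡ 11^2 = 121 ≡ 121 (mod 215)
107 = 64 + 32 + 8 + 2 + 1 in binary powers of 2.
So 8^107 ≡ 121 · 11 · 121 · 64 · 8 ≡ 22 (mod 215).
Squaring chain: 22; never reaches −1, so base 8 is a Miller–Rabin witness that 215 is composite.

22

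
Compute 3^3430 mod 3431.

3^1 ≡ 3 (mod 3431)
3^2 ≡ 3^2 = 9 ≡ 9 (mod 3431)
3^4 ≡ 9^2 = 81 ≡ 81 (mod 3431)
3^8 ≡ 81^2 = 6561 ≡ 3130 (mod 3431)
3^16 ≡ 3130^2 = 9796900 ≡ 1395 (mod 3431)
3^32 ≡ 1395^2 = 1946025 ≡ 648 (mod 3431)
3^64 ≡ 648^2 = 419904 ≡ 1322 (mod 3431)
3^128 ≡ 1322^2 = 1747684 ≡ 1305 (mod 3431)
3^256 ≡ 1305^2 = 1703025 ≡ 1249 (mod 3431)
3^512 ≡ 1249^2 = 1560001 ≡ 2327 (mod 3431)
3^1024 ≡ 2327^2 = 5414929 ≡ 811 (mod 3431)
3^2048 ≡ 811^2 = 657721 ≡ 2400 (mod 3431)
3430 = 2048 + 1024 + 256 + 64 + 32 + 4 + 2 in binary powers of 2.
So 3^3430 ≡ 2400 · 811 · 1249 · 1322 · 648 · 81 · 9 ≡ 1014 (mod 3431).
Since 1014 ≠ 1, base 3 is a Fermat witness: 3431 is composite.

1014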